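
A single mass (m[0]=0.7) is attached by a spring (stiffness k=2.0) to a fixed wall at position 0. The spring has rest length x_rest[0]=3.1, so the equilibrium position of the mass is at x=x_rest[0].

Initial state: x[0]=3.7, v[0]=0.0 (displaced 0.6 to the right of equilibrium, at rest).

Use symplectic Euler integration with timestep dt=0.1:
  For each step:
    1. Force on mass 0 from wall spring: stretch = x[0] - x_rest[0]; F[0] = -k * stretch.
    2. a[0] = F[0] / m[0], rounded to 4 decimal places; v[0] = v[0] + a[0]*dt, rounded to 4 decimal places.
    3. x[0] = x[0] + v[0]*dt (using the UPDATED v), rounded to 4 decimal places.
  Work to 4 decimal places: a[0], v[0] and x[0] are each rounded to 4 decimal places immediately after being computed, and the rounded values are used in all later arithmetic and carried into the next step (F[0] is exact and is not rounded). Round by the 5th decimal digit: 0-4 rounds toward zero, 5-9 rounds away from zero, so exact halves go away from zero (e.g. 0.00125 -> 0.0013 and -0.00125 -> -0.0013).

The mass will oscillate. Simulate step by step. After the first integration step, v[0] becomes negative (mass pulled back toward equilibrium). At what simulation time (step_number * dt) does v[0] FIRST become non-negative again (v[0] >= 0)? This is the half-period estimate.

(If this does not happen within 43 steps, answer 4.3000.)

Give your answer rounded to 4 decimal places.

Step 0: x=[3.7000] v=[0.0000]
Step 1: x=[3.6829] v=[-0.1714]
Step 2: x=[3.6491] v=[-0.3379]
Step 3: x=[3.5996] v=[-0.4948]
Step 4: x=[3.5359] v=[-0.6375]
Step 5: x=[3.4597] v=[-0.7620]
Step 6: x=[3.3732] v=[-0.8648]
Step 7: x=[3.2789] v=[-0.9429]
Step 8: x=[3.1795] v=[-0.9940]
Step 9: x=[3.0778] v=[-1.0167]
Step 10: x=[2.9768] v=[-1.0104]
Step 11: x=[2.8793] v=[-0.9752]
Step 12: x=[2.7881] v=[-0.9121]
Step 13: x=[2.7058] v=[-0.8230]
Step 14: x=[2.6348] v=[-0.7104]
Step 15: x=[2.5771] v=[-0.5775]
Step 16: x=[2.5343] v=[-0.4281]
Step 17: x=[2.5077] v=[-0.2665]
Step 18: x=[2.4980] v=[-0.0973]
Step 19: x=[2.5055] v=[0.0747]
First v>=0 after going negative at step 19, time=1.9000

Answer: 1.9000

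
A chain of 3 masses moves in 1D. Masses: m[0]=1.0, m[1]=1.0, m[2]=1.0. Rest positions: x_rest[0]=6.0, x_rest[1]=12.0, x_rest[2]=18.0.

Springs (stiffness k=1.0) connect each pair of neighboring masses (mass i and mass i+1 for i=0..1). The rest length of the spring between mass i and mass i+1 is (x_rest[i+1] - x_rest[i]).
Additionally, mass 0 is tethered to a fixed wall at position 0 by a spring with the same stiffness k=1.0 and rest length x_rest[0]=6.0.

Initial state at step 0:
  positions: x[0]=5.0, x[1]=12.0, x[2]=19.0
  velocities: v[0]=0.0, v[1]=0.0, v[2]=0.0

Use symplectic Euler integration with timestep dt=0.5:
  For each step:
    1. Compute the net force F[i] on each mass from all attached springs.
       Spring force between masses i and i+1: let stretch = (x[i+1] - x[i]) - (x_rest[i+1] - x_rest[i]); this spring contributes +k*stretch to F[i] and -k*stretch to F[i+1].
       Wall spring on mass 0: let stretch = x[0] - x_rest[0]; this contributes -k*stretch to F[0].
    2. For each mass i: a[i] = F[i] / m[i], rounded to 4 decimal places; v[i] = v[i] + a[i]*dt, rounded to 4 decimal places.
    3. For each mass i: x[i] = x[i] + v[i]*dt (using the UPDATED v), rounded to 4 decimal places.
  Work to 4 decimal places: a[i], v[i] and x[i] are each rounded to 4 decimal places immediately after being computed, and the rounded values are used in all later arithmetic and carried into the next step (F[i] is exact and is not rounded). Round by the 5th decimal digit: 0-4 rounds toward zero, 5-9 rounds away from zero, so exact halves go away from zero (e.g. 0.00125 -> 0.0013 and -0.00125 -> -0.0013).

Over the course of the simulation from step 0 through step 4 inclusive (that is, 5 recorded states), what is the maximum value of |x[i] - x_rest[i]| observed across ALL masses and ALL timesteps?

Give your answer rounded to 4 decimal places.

Step 0: x=[5.0000 12.0000 19.0000] v=[0.0000 0.0000 0.0000]
Step 1: x=[5.5000 12.0000 18.7500] v=[1.0000 0.0000 -0.5000]
Step 2: x=[6.2500 12.0625 18.3125] v=[1.5000 0.1250 -0.8750]
Step 3: x=[6.8907 12.2344 17.8125] v=[1.2813 0.3438 -1.0000]
Step 4: x=[7.1446 12.4649 17.4180] v=[0.5078 0.4610 -0.7891]
Max displacement = 1.1446

Answer: 1.1446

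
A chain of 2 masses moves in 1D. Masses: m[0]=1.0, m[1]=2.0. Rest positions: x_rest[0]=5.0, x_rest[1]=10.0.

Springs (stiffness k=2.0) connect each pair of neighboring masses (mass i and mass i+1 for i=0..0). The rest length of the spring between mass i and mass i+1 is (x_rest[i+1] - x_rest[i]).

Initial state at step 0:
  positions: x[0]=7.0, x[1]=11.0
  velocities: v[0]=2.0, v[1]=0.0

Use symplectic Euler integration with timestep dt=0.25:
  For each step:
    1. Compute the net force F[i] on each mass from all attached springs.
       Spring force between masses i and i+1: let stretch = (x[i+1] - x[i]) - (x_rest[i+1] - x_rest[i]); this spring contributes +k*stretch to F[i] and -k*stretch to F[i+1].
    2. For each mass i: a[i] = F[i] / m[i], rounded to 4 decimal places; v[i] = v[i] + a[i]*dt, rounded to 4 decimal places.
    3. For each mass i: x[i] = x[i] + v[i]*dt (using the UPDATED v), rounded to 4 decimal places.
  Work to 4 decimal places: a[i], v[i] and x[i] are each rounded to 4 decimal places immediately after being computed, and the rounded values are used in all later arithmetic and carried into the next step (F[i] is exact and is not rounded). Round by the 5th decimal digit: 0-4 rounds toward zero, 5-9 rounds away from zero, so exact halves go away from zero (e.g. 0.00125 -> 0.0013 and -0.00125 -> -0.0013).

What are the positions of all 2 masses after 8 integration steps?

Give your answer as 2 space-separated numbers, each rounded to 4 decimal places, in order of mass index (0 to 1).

Answer: 6.8206 13.0898

Derivation:
Step 0: x=[7.0000 11.0000] v=[2.0000 0.0000]
Step 1: x=[7.3750 11.0625] v=[1.5000 0.2500]
Step 2: x=[7.5860 11.2070] v=[0.8438 0.5781]
Step 3: x=[7.6246 11.4377] v=[0.1543 0.9229]
Step 4: x=[7.5148 11.7426] v=[-0.4392 1.2196]
Step 5: x=[7.3085 12.0958] v=[-0.8253 1.4127]
Step 6: x=[7.0756 12.4623] v=[-0.9317 1.4659]
Step 7: x=[6.8910 12.8046] v=[-0.7384 1.3692]
Step 8: x=[6.8206 13.0898] v=[-0.2816 1.1408]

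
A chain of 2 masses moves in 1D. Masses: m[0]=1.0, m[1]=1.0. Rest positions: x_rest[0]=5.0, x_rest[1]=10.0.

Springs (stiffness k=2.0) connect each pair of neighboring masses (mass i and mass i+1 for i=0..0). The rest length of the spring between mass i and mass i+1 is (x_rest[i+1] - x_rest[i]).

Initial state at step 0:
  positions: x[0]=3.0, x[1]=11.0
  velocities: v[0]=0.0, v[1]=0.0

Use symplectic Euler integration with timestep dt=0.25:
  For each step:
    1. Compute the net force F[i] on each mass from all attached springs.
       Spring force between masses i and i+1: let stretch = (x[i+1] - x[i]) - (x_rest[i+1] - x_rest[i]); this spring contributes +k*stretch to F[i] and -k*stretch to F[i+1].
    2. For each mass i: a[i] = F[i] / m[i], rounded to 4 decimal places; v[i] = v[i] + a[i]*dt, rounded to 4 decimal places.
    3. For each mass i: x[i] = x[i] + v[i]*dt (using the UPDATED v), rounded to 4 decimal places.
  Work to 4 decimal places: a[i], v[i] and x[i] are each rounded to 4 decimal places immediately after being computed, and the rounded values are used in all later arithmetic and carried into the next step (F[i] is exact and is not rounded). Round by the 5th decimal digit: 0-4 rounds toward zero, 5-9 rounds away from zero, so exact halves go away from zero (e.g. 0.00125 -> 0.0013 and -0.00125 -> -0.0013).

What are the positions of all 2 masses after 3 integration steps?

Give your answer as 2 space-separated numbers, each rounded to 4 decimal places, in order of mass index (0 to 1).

Step 0: x=[3.0000 11.0000] v=[0.0000 0.0000]
Step 1: x=[3.3750 10.6250] v=[1.5000 -1.5000]
Step 2: x=[4.0313 9.9688] v=[2.6250 -2.6250]
Step 3: x=[4.8048 9.1954] v=[3.0938 -3.0938]

Answer: 4.8048 9.1954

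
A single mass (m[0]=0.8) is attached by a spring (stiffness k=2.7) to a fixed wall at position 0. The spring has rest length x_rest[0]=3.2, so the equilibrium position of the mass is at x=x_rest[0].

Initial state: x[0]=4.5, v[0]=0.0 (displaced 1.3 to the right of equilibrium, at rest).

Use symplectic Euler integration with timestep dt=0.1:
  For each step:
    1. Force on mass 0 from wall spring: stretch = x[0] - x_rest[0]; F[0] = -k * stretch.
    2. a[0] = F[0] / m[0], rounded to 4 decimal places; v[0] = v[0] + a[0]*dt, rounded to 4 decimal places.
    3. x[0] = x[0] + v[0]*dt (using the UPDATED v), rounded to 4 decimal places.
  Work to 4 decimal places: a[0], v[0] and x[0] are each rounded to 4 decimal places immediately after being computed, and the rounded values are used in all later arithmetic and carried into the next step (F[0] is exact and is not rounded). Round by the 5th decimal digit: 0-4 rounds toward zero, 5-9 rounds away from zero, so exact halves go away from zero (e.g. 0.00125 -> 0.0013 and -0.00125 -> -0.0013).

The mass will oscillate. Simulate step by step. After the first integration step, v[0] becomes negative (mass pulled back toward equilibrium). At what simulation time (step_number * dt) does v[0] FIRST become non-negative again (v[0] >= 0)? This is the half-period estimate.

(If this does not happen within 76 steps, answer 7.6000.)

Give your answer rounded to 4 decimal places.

Answer: 1.8000

Derivation:
Step 0: x=[4.5000] v=[0.0000]
Step 1: x=[4.4561] v=[-0.4388]
Step 2: x=[4.3698] v=[-0.8627]
Step 3: x=[4.2441] v=[-1.2575]
Step 4: x=[4.0831] v=[-1.6099]
Step 5: x=[3.8923] v=[-1.9080]
Step 6: x=[3.6781] v=[-2.1417]
Step 7: x=[3.4478] v=[-2.3031]
Step 8: x=[3.2091] v=[-2.3867]
Step 9: x=[2.9701] v=[-2.3898]
Step 10: x=[2.7389] v=[-2.3122]
Step 11: x=[2.5232] v=[-2.1566]
Step 12: x=[2.3304] v=[-1.9282]
Step 13: x=[2.1669] v=[-1.6347]
Step 14: x=[2.0383] v=[-1.2860]
Step 15: x=[1.9489] v=[-0.8939]
Step 16: x=[1.9017] v=[-0.4717]
Step 17: x=[1.8984] v=[-0.0335]
Step 18: x=[1.9390] v=[0.4058]
First v>=0 after going negative at step 18, time=1.8000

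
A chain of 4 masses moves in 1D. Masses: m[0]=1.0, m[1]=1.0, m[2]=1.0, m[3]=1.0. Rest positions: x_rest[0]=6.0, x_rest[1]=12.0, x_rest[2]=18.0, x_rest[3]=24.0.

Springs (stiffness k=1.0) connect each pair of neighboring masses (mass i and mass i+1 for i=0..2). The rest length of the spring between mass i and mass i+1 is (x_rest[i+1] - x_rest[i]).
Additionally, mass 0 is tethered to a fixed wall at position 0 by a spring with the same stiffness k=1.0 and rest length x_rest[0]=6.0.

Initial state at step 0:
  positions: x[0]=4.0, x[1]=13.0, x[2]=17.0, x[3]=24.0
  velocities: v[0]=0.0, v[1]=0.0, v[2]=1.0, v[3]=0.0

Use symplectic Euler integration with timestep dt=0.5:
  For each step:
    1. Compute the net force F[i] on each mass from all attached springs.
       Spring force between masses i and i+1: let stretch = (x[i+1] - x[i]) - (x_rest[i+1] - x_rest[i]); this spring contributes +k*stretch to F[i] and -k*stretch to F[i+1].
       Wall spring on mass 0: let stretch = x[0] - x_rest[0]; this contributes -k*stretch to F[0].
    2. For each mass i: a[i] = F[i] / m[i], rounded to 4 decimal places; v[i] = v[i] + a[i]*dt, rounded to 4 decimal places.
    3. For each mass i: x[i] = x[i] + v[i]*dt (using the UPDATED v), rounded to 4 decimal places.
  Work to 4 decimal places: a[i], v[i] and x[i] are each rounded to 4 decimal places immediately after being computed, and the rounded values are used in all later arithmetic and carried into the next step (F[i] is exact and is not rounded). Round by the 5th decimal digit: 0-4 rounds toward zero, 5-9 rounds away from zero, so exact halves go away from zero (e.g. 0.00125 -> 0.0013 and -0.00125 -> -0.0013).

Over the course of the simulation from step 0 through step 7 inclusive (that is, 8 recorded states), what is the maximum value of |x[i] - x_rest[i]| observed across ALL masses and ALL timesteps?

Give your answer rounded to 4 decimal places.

Step 0: x=[4.0000 13.0000 17.0000 24.0000] v=[0.0000 0.0000 1.0000 0.0000]
Step 1: x=[5.2500 11.7500 18.2500 23.7500] v=[2.5000 -2.5000 2.5000 -0.5000]
Step 2: x=[6.8125 10.5000 19.2500 23.6250] v=[3.1250 -2.5000 2.0000 -0.2500]
Step 3: x=[7.5938 10.5157 19.1563 23.9063] v=[1.5625 0.0313 -0.1875 0.5625]
Step 4: x=[7.2071 11.9611 18.0899 24.5001] v=[-0.7735 2.8907 -2.1328 1.1875]
Step 5: x=[6.2071 13.7502 17.0939 24.9913] v=[-2.0001 3.5781 -1.9921 0.9824]
Step 6: x=[5.5411 14.4894 17.2363 25.0082] v=[-1.3321 1.4784 0.2848 0.0337]
Step 7: x=[5.7269 13.6783 18.6350 24.5821] v=[0.3715 -1.6223 2.7973 -0.8523]
Max displacement = 2.4894

Answer: 2.4894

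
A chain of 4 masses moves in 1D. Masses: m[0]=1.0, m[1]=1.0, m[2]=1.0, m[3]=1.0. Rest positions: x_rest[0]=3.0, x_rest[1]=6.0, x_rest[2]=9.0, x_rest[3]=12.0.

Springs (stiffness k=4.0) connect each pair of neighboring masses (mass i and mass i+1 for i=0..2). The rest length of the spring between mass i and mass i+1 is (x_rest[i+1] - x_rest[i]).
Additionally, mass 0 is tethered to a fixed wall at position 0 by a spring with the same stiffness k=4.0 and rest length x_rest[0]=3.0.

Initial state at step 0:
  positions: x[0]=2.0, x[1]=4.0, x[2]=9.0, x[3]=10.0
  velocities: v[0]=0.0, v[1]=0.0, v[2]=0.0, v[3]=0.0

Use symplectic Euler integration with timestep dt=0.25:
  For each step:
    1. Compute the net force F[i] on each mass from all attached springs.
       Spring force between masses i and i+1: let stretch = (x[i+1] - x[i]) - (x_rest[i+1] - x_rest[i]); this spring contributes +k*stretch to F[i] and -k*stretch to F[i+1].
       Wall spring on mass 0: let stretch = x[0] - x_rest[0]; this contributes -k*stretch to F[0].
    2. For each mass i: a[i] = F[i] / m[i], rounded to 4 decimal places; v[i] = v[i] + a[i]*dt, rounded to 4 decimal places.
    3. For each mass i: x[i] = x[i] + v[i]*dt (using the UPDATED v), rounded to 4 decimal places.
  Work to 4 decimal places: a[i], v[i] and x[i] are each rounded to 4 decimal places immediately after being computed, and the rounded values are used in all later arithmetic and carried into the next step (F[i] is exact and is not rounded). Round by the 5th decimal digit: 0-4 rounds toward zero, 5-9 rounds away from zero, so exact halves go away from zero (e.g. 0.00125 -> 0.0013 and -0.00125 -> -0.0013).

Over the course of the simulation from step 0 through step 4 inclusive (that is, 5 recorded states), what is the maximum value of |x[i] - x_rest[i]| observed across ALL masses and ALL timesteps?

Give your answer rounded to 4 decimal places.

Answer: 2.5937

Derivation:
Step 0: x=[2.0000 4.0000 9.0000 10.0000] v=[0.0000 0.0000 0.0000 0.0000]
Step 1: x=[2.0000 4.7500 8.0000 10.5000] v=[0.0000 3.0000 -4.0000 2.0000]
Step 2: x=[2.1875 5.6250 6.8125 11.1250] v=[0.7500 3.5000 -4.7500 2.5000]
Step 3: x=[2.6875 5.9375 6.4063 11.4219] v=[2.0000 1.2500 -1.6250 1.1875]
Step 4: x=[3.3281 5.5547 7.1368 11.2149] v=[2.5625 -1.5312 2.9218 -0.8281]
Max displacement = 2.5937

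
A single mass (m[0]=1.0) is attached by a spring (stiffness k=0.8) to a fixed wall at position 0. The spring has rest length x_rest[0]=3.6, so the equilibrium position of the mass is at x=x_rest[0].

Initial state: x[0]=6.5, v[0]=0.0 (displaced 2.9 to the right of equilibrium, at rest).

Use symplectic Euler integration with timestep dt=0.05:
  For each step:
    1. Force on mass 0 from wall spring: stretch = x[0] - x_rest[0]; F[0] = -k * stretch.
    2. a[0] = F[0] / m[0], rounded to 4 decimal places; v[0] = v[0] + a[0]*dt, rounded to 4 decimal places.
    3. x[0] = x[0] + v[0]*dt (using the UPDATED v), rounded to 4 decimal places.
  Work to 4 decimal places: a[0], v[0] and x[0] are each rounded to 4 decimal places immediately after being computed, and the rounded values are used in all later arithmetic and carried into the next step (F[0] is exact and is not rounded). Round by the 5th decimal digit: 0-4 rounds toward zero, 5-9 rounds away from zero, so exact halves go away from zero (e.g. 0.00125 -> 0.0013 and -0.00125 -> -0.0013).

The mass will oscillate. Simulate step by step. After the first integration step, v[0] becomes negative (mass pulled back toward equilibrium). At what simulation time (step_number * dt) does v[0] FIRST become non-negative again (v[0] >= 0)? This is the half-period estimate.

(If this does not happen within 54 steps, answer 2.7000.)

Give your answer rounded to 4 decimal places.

Step 0: x=[6.5000] v=[0.0000]
Step 1: x=[6.4942] v=[-0.1160]
Step 2: x=[6.4826] v=[-0.2318]
Step 3: x=[6.4652] v=[-0.3471]
Step 4: x=[6.4421] v=[-0.4617]
Step 5: x=[6.4133] v=[-0.5754]
Step 6: x=[6.3789] v=[-0.6879]
Step 7: x=[6.3389] v=[-0.7991]
Step 8: x=[6.2935] v=[-0.9087]
Step 9: x=[6.2427] v=[-1.0164]
Step 10: x=[6.1866] v=[-1.1221]
Step 11: x=[6.1253] v=[-1.2256]
Step 12: x=[6.0590] v=[-1.3266]
Step 13: x=[5.9878] v=[-1.4250]
Step 14: x=[5.9118] v=[-1.5205]
Step 15: x=[5.8312] v=[-1.6130]
Step 16: x=[5.7461] v=[-1.7023]
Step 17: x=[5.6567] v=[-1.7881]
Step 18: x=[5.5632] v=[-1.8704]
Step 19: x=[5.4658] v=[-1.9489]
Step 20: x=[5.3646] v=[-2.0235]
Step 21: x=[5.2599] v=[-2.0941]
Step 22: x=[5.1519] v=[-2.1605]
Step 23: x=[5.0408] v=[-2.2226]
Step 24: x=[4.9268] v=[-2.2802]
Step 25: x=[4.8101] v=[-2.3333]
Step 26: x=[4.6910] v=[-2.3817]
Step 27: x=[4.5697] v=[-2.4253]
Step 28: x=[4.4465] v=[-2.4641]
Step 29: x=[4.3216] v=[-2.4980]
Step 30: x=[4.1953] v=[-2.5269]
Step 31: x=[4.0678] v=[-2.5507]
Step 32: x=[3.9393] v=[-2.5694]
Step 33: x=[3.8102] v=[-2.5830]
Step 34: x=[3.6806] v=[-2.5914]
Step 35: x=[3.5509] v=[-2.5946]
Step 36: x=[3.4213] v=[-2.5926]
Step 37: x=[3.2920] v=[-2.5855]
Step 38: x=[3.1633] v=[-2.5732]
Step 39: x=[3.0355] v=[-2.5557]
Step 40: x=[2.9088] v=[-2.5331]
Step 41: x=[2.7835] v=[-2.5055]
Step 42: x=[2.6599] v=[-2.4728]
Step 43: x=[2.5381] v=[-2.4352]
Step 44: x=[2.4185] v=[-2.3927]
Step 45: x=[2.3012] v=[-2.3454]
Step 46: x=[2.1865] v=[-2.2935]
Step 47: x=[2.0747] v=[-2.2370]
Step 48: x=[1.9659] v=[-2.1760]
Step 49: x=[1.8604] v=[-2.1106]
Step 50: x=[1.7584] v=[-2.0410]
Step 51: x=[1.6600] v=[-1.9673]
Step 52: x=[1.5655] v=[-1.8897]
Step 53: x=[1.4751] v=[-1.8083]
Step 54: x=[1.3889] v=[-1.7233]
v[0] did not become non-negative within 54 steps; using fallback time=2.7000

Answer: 2.7000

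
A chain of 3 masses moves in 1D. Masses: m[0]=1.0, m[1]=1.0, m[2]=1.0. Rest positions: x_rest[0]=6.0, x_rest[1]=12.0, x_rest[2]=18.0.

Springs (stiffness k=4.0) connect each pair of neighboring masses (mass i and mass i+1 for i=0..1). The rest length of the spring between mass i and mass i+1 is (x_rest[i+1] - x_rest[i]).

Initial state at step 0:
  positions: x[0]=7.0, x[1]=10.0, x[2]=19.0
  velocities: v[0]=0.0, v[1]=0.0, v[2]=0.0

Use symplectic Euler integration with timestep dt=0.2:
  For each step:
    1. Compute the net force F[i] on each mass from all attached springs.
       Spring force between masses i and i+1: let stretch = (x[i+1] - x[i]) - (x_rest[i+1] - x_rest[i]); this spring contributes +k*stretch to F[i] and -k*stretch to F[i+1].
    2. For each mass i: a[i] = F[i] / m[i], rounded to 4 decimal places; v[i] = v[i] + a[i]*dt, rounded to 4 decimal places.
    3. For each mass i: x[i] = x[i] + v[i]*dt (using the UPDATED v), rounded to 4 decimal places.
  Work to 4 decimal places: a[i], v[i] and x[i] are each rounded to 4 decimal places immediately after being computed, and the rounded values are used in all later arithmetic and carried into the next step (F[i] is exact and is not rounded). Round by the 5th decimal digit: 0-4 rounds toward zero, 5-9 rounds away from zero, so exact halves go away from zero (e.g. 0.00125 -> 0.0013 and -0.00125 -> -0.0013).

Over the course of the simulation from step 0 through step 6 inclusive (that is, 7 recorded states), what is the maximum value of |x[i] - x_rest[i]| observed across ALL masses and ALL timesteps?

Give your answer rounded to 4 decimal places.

Answer: 2.1301

Derivation:
Step 0: x=[7.0000 10.0000 19.0000] v=[0.0000 0.0000 0.0000]
Step 1: x=[6.5200 10.9600 18.5200] v=[-2.4000 4.8000 -2.4000]
Step 2: x=[5.7904 12.4192 17.7904] v=[-3.6480 7.2960 -3.6480]
Step 3: x=[5.1614 13.6772 17.1614] v=[-3.1450 6.2899 -3.1450]
Step 4: x=[4.9349 14.1301 16.9349] v=[-1.1324 2.2646 -1.1324]
Step 5: x=[5.2197 13.5606 17.2197] v=[1.4238 -2.8477 1.4238]
Step 6: x=[5.8790 12.2420 17.8790] v=[3.2965 -6.5931 3.2965]
Max displacement = 2.1301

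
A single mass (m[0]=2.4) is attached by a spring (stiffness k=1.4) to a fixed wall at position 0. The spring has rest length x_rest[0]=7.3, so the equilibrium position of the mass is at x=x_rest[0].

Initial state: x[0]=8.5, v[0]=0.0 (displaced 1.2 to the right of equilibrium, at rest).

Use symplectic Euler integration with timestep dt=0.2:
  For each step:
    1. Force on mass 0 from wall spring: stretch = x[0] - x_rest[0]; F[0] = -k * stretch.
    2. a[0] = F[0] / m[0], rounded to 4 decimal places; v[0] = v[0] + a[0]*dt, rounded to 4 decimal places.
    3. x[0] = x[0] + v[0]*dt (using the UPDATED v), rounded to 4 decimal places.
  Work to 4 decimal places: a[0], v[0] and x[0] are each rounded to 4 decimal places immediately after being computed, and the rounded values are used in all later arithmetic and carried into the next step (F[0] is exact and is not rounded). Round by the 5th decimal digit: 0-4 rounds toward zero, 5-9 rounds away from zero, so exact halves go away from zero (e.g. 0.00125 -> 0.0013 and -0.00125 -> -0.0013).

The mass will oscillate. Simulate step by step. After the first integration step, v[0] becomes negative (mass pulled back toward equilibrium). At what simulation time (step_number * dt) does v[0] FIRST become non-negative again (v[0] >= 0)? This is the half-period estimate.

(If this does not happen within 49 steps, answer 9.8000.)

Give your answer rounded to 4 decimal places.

Answer: 4.2000

Derivation:
Step 0: x=[8.5000] v=[0.0000]
Step 1: x=[8.4720] v=[-0.1400]
Step 2: x=[8.4167] v=[-0.2767]
Step 3: x=[8.3353] v=[-0.4070]
Step 4: x=[8.2297] v=[-0.5278]
Step 5: x=[8.1024] v=[-0.6363]
Step 6: x=[7.9564] v=[-0.7299]
Step 7: x=[7.7951] v=[-0.8065]
Step 8: x=[7.6222] v=[-0.8643]
Step 9: x=[7.4418] v=[-0.9019]
Step 10: x=[7.2581] v=[-0.9184]
Step 11: x=[7.0754] v=[-0.9135]
Step 12: x=[6.8979] v=[-0.8873]
Step 13: x=[6.7298] v=[-0.8404]
Step 14: x=[6.5750] v=[-0.7739]
Step 15: x=[6.4371] v=[-0.6893]
Step 16: x=[6.3194] v=[-0.5886]
Step 17: x=[6.2246] v=[-0.4742]
Step 18: x=[6.1549] v=[-0.3487]
Step 19: x=[6.1119] v=[-0.2151]
Step 20: x=[6.0966] v=[-0.0765]
Step 21: x=[6.1094] v=[0.0639]
First v>=0 after going negative at step 21, time=4.2000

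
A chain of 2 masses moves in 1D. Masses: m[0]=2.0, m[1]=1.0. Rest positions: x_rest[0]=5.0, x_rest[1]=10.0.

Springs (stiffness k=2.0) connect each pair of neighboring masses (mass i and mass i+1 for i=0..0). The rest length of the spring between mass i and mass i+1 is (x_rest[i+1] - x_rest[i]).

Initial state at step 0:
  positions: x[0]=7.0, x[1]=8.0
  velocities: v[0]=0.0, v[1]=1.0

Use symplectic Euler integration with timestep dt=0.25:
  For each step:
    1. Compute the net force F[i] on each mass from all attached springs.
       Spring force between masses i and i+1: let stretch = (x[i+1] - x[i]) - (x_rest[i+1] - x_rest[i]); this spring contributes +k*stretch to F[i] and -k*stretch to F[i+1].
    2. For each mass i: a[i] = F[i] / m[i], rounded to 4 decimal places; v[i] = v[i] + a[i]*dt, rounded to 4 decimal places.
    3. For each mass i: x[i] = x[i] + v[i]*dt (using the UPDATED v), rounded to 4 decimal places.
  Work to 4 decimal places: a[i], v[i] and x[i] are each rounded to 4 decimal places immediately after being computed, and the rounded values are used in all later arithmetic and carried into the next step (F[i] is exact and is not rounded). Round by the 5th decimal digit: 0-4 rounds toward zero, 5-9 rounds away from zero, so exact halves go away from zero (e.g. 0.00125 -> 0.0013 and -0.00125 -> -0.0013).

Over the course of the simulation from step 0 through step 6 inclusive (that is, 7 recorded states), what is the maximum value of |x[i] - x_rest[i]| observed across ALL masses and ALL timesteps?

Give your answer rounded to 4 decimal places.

Answer: 3.9694

Derivation:
Step 0: x=[7.0000 8.0000] v=[0.0000 1.0000]
Step 1: x=[6.7500 8.7500] v=[-1.0000 3.0000]
Step 2: x=[6.3125 9.8750] v=[-1.7500 4.5000]
Step 3: x=[5.7852 11.1797] v=[-2.1094 5.2188]
Step 4: x=[5.2825 12.4351] v=[-2.0108 5.0216]
Step 5: x=[4.9143 13.4214] v=[-1.4727 3.9453]
Step 6: x=[4.7653 13.9694] v=[-0.5959 2.1918]
Max displacement = 3.9694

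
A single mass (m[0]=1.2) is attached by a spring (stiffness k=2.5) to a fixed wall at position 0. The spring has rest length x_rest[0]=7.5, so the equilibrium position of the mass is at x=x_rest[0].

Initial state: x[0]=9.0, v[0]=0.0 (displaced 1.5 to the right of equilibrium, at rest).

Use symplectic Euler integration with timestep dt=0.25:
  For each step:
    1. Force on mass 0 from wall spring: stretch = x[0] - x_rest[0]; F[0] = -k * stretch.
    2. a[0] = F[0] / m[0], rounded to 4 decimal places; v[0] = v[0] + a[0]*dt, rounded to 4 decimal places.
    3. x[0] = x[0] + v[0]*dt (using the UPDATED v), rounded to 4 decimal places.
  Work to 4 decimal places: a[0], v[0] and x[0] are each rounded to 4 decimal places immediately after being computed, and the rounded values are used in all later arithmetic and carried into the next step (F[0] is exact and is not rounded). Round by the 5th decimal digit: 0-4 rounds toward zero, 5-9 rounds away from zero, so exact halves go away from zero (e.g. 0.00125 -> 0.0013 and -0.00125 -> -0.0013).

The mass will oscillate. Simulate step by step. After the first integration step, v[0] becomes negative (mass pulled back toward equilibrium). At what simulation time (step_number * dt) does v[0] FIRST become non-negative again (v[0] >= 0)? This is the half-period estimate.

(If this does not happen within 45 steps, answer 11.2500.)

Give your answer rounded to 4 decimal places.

Answer: 2.2500

Derivation:
Step 0: x=[9.0000] v=[0.0000]
Step 1: x=[8.8047] v=[-0.7813]
Step 2: x=[8.4395] v=[-1.4608]
Step 3: x=[7.9520] v=[-1.9501]
Step 4: x=[7.4056] v=[-2.1855]
Step 5: x=[6.8715] v=[-2.1363]
Step 6: x=[6.4193] v=[-1.8090]
Step 7: x=[6.1078] v=[-1.2461]
Step 8: x=[5.9776] v=[-0.5210]
Step 9: x=[6.0456] v=[0.2719]
First v>=0 after going negative at step 9, time=2.2500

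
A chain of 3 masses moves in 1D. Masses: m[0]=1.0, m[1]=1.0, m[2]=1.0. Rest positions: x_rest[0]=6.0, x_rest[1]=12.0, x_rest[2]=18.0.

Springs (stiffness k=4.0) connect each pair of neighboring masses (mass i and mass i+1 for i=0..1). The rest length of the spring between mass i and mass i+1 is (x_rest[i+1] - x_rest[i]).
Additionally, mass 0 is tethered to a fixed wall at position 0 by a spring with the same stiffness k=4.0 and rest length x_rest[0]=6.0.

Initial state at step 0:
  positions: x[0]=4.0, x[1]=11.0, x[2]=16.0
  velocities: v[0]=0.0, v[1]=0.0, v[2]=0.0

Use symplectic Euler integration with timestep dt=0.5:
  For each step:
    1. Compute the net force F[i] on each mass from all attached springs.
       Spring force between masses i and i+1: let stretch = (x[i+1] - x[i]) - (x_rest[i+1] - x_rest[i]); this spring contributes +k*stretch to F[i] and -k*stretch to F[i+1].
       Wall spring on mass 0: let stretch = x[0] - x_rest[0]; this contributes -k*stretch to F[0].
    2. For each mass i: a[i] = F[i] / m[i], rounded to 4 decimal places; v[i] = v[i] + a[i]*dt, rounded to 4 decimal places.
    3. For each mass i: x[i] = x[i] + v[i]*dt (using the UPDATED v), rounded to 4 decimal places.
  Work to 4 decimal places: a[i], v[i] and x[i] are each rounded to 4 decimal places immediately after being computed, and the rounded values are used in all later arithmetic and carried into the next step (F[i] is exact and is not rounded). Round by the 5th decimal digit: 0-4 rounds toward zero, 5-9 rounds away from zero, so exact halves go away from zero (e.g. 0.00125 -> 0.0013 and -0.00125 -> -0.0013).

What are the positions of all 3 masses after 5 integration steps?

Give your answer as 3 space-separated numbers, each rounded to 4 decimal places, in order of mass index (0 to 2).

Step 0: x=[4.0000 11.0000 16.0000] v=[0.0000 0.0000 0.0000]
Step 1: x=[7.0000 9.0000 17.0000] v=[6.0000 -4.0000 2.0000]
Step 2: x=[5.0000 13.0000 16.0000] v=[-4.0000 8.0000 -2.0000]
Step 3: x=[6.0000 12.0000 18.0000] v=[2.0000 -2.0000 4.0000]
Step 4: x=[7.0000 11.0000 20.0000] v=[2.0000 -2.0000 4.0000]
Step 5: x=[5.0000 15.0000 19.0000] v=[-4.0000 8.0000 -2.0000]

Answer: 5.0000 15.0000 19.0000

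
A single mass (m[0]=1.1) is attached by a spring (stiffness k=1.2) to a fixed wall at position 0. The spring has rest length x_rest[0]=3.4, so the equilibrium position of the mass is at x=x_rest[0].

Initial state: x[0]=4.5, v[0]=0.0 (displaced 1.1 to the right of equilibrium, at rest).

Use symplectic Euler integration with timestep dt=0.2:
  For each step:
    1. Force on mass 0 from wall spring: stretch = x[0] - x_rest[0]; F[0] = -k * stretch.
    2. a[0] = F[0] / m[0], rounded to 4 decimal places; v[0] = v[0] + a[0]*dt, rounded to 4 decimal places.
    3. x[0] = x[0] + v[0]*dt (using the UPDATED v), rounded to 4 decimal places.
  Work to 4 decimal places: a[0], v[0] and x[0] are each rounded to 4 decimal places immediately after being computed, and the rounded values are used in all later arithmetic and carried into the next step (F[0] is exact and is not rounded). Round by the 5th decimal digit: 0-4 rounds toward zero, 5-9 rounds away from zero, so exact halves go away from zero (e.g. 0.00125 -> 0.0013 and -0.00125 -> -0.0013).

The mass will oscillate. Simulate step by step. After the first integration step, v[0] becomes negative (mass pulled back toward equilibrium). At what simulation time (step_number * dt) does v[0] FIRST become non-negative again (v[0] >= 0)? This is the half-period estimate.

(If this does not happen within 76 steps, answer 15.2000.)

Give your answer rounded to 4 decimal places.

Answer: 3.2000

Derivation:
Step 0: x=[4.5000] v=[0.0000]
Step 1: x=[4.4520] v=[-0.2400]
Step 2: x=[4.3581] v=[-0.4695]
Step 3: x=[4.2224] v=[-0.6785]
Step 4: x=[4.0508] v=[-0.8579]
Step 5: x=[3.8508] v=[-0.9999]
Step 6: x=[3.6311] v=[-1.0983]
Step 7: x=[3.4014] v=[-1.1487]
Step 8: x=[3.1716] v=[-1.1490]
Step 9: x=[2.9518] v=[-1.0992]
Step 10: x=[2.7515] v=[-1.0014]
Step 11: x=[2.5795] v=[-0.8599]
Step 12: x=[2.4433] v=[-0.6809]
Step 13: x=[2.3489] v=[-0.4722]
Step 14: x=[2.3003] v=[-0.2429]
Step 15: x=[2.2997] v=[-0.0030]
Step 16: x=[2.3471] v=[0.2371]
First v>=0 after going negative at step 16, time=3.2000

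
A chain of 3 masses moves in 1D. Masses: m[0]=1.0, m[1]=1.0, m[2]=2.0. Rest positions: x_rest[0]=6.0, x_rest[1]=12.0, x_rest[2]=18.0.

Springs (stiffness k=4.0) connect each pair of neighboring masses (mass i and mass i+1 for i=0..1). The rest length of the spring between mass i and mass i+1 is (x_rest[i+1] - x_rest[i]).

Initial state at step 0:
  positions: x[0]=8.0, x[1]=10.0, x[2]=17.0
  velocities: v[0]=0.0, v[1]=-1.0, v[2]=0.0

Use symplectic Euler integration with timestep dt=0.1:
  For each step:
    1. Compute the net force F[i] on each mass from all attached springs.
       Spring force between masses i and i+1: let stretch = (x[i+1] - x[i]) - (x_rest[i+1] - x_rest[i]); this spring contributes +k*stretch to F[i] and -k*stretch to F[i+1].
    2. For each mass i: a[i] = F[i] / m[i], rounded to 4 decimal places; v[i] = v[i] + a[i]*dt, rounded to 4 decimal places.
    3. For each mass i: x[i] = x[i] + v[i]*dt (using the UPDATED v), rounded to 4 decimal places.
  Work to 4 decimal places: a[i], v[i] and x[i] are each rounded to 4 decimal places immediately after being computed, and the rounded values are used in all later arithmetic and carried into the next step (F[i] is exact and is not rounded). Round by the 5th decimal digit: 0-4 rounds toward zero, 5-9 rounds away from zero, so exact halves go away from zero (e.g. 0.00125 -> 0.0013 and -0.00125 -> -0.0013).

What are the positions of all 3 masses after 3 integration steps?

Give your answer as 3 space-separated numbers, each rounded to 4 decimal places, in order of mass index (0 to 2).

Answer: 7.0950 10.8177 16.8937

Derivation:
Step 0: x=[8.0000 10.0000 17.0000] v=[0.0000 -1.0000 0.0000]
Step 1: x=[7.8400 10.1000 16.9800] v=[-1.6000 1.0000 -0.2000]
Step 2: x=[7.5304 10.3848 16.9424] v=[-3.0960 2.8480 -0.3760]
Step 3: x=[7.0950 10.8177 16.8937] v=[-4.3542 4.3293 -0.4875]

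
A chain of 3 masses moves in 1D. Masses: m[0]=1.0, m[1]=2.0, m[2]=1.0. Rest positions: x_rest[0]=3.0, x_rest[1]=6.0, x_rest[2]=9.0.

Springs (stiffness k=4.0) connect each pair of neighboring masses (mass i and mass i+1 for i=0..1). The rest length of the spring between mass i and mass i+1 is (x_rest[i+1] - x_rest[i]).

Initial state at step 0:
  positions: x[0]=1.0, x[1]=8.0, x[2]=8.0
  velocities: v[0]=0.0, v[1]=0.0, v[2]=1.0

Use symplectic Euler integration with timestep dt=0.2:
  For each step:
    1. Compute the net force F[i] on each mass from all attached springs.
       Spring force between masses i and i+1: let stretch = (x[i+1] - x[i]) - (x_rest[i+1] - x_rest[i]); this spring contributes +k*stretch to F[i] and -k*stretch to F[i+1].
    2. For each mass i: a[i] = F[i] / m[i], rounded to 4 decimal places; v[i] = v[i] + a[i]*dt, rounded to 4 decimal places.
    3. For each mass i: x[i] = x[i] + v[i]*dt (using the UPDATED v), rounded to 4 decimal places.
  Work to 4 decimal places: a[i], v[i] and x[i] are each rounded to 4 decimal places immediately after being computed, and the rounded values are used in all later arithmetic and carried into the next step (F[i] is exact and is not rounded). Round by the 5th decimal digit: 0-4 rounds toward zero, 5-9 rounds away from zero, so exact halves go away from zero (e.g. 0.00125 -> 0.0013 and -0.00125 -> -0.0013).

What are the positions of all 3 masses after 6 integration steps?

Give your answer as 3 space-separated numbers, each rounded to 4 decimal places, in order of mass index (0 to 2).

Answer: 5.3153 5.0574 10.7701

Derivation:
Step 0: x=[1.0000 8.0000 8.0000] v=[0.0000 0.0000 1.0000]
Step 1: x=[1.6400 7.4400 8.6800] v=[3.2000 -2.8000 3.4000]
Step 2: x=[2.7280 6.5152 9.6416] v=[5.4400 -4.6240 4.8080]
Step 3: x=[3.9420 5.5375 10.5830] v=[6.0698 -4.8883 4.7069]
Step 4: x=[4.9312 4.8358 11.1971] v=[4.9462 -3.5083 3.0705]
Step 5: x=[5.4252 4.6507 11.2734] v=[2.4699 -0.9256 0.3815]
Step 6: x=[5.3153 5.0574 10.7701] v=[-0.5497 2.0333 -2.5167]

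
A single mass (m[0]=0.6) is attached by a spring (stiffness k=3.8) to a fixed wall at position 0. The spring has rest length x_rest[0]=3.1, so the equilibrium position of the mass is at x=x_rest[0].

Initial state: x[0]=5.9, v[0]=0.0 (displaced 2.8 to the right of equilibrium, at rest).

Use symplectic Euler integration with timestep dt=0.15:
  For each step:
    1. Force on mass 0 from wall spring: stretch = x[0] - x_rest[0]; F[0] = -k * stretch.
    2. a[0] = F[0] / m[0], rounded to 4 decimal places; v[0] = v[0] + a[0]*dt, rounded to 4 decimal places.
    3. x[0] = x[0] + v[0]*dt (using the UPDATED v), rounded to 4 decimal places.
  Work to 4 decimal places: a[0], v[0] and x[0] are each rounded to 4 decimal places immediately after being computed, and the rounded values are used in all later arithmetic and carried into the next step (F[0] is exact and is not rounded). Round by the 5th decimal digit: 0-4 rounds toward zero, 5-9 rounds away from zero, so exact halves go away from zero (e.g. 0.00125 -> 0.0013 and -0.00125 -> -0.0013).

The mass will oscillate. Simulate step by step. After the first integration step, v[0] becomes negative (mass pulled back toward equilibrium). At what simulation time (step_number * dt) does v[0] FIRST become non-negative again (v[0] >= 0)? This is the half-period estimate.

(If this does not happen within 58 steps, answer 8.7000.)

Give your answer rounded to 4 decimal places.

Answer: 1.3500

Derivation:
Step 0: x=[5.9000] v=[0.0000]
Step 1: x=[5.5010] v=[-2.6600]
Step 2: x=[4.7599] v=[-4.9409]
Step 3: x=[3.7822] v=[-6.5178]
Step 4: x=[2.7073] v=[-7.1659]
Step 5: x=[1.6884] v=[-6.7928]
Step 6: x=[0.8706] v=[-5.4518]
Step 7: x=[0.3705] v=[-3.3339]
Step 8: x=[0.2594] v=[-0.7409]
Step 9: x=[0.5531] v=[1.9577]
First v>=0 after going negative at step 9, time=1.3500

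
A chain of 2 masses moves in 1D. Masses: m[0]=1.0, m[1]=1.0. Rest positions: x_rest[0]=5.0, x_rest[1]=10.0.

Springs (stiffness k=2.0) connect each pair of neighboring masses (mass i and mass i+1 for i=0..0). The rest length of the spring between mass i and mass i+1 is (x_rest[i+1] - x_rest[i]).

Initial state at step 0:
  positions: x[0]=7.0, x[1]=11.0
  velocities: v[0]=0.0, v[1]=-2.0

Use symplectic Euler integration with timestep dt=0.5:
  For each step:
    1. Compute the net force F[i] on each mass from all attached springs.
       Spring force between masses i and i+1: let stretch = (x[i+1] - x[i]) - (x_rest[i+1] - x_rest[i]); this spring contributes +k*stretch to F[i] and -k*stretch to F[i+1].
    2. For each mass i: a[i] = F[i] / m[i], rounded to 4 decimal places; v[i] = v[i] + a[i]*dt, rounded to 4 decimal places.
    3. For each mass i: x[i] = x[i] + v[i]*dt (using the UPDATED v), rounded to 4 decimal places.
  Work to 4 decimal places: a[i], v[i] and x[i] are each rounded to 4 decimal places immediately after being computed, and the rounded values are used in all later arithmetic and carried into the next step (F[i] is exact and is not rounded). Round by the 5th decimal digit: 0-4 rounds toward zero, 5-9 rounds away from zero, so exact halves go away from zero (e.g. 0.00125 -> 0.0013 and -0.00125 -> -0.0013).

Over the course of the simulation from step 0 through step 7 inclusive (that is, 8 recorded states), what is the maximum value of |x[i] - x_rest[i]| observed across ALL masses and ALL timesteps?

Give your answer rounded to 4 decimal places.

Step 0: x=[7.0000 11.0000] v=[0.0000 -2.0000]
Step 1: x=[6.5000 10.5000] v=[-1.0000 -1.0000]
Step 2: x=[5.5000 10.5000] v=[-2.0000 0.0000]
Step 3: x=[4.5000 10.5000] v=[-2.0000 0.0000]
Step 4: x=[4.0000 10.0000] v=[-1.0000 -1.0000]
Step 5: x=[4.0000 9.0000] v=[0.0000 -2.0000]
Step 6: x=[4.0000 8.0000] v=[0.0000 -2.0000]
Step 7: x=[3.5000 7.5000] v=[-1.0000 -1.0000]
Max displacement = 2.5000

Answer: 2.5000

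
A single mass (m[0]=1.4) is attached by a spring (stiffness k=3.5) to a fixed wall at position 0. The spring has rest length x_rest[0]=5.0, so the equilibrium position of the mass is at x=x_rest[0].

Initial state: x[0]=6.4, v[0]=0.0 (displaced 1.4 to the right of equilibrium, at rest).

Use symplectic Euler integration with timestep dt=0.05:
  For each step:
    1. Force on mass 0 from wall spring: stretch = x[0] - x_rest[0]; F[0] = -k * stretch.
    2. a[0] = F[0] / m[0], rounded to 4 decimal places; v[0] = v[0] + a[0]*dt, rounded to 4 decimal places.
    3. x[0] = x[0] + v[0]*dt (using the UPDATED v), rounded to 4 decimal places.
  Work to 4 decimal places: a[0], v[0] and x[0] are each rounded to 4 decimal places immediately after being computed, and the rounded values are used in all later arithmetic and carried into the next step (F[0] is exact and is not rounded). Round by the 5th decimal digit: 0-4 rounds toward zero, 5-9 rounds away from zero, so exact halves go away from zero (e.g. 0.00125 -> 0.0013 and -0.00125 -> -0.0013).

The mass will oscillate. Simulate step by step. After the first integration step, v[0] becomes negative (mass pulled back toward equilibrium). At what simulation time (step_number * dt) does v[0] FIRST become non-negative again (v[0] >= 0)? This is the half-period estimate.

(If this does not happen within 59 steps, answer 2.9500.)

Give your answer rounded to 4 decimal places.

Answer: 2.0000

Derivation:
Step 0: x=[6.4000] v=[0.0000]
Step 1: x=[6.3913] v=[-0.1750]
Step 2: x=[6.3739] v=[-0.3489]
Step 3: x=[6.3479] v=[-0.5206]
Step 4: x=[6.3134] v=[-0.6891]
Step 5: x=[6.2707] v=[-0.8533]
Step 6: x=[6.2201] v=[-1.0121]
Step 7: x=[6.1619] v=[-1.1646]
Step 8: x=[6.0964] v=[-1.3098]
Step 9: x=[6.0241] v=[-1.4469]
Step 10: x=[5.9454] v=[-1.5749]
Step 11: x=[5.8607] v=[-1.6931]
Step 12: x=[5.7707] v=[-1.8007]
Step 13: x=[5.6759] v=[-1.8970]
Step 14: x=[5.5768] v=[-1.9815]
Step 15: x=[5.4741] v=[-2.0536]
Step 16: x=[5.3685] v=[-2.1129]
Step 17: x=[5.2606] v=[-2.1590]
Step 18: x=[5.1510] v=[-2.1916]
Step 19: x=[5.0405] v=[-2.2105]
Step 20: x=[4.9297] v=[-2.2156]
Step 21: x=[4.8194] v=[-2.2068]
Step 22: x=[4.7102] v=[-2.1842]
Step 23: x=[4.6028] v=[-2.1480]
Step 24: x=[4.4979] v=[-2.0984]
Step 25: x=[4.3961] v=[-2.0356]
Step 26: x=[4.2981] v=[-1.9601]
Step 27: x=[4.2045] v=[-1.8724]
Step 28: x=[4.1159] v=[-1.7730]
Step 29: x=[4.0328] v=[-1.6625]
Step 30: x=[3.9557] v=[-1.5416]
Step 31: x=[3.8851] v=[-1.4111]
Step 32: x=[3.8215] v=[-1.2717]
Step 33: x=[3.7653] v=[-1.1244]
Step 34: x=[3.7168] v=[-0.9701]
Step 35: x=[3.6763] v=[-0.8097]
Step 36: x=[3.6441] v=[-0.6442]
Step 37: x=[3.6204] v=[-0.4747]
Step 38: x=[3.6053] v=[-0.3023]
Step 39: x=[3.5989] v=[-0.1280]
Step 40: x=[3.6013] v=[0.0471]
First v>=0 after going negative at step 40, time=2.0000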